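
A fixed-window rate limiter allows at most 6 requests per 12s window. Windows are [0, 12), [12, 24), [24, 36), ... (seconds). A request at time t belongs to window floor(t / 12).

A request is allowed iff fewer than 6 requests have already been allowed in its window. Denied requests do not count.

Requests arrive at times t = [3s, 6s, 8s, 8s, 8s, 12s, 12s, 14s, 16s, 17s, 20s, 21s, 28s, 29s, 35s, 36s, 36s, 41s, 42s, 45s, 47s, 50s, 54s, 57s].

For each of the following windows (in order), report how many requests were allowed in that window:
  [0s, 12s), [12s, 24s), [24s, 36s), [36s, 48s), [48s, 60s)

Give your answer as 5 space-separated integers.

Answer: 5 6 3 6 3

Derivation:
Processing requests:
  req#1 t=3s (window 0): ALLOW
  req#2 t=6s (window 0): ALLOW
  req#3 t=8s (window 0): ALLOW
  req#4 t=8s (window 0): ALLOW
  req#5 t=8s (window 0): ALLOW
  req#6 t=12s (window 1): ALLOW
  req#7 t=12s (window 1): ALLOW
  req#8 t=14s (window 1): ALLOW
  req#9 t=16s (window 1): ALLOW
  req#10 t=17s (window 1): ALLOW
  req#11 t=20s (window 1): ALLOW
  req#12 t=21s (window 1): DENY
  req#13 t=28s (window 2): ALLOW
  req#14 t=29s (window 2): ALLOW
  req#15 t=35s (window 2): ALLOW
  req#16 t=36s (window 3): ALLOW
  req#17 t=36s (window 3): ALLOW
  req#18 t=41s (window 3): ALLOW
  req#19 t=42s (window 3): ALLOW
  req#20 t=45s (window 3): ALLOW
  req#21 t=47s (window 3): ALLOW
  req#22 t=50s (window 4): ALLOW
  req#23 t=54s (window 4): ALLOW
  req#24 t=57s (window 4): ALLOW

Allowed counts by window: 5 6 3 6 3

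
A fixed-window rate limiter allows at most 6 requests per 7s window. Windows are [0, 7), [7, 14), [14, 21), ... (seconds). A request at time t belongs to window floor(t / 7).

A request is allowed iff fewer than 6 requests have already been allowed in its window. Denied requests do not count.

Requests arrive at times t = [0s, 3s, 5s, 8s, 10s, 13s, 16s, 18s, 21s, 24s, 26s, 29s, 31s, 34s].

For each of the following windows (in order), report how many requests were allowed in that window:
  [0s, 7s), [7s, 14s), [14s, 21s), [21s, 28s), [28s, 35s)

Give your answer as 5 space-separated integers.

Answer: 3 3 2 3 3

Derivation:
Processing requests:
  req#1 t=0s (window 0): ALLOW
  req#2 t=3s (window 0): ALLOW
  req#3 t=5s (window 0): ALLOW
  req#4 t=8s (window 1): ALLOW
  req#5 t=10s (window 1): ALLOW
  req#6 t=13s (window 1): ALLOW
  req#7 t=16s (window 2): ALLOW
  req#8 t=18s (window 2): ALLOW
  req#9 t=21s (window 3): ALLOW
  req#10 t=24s (window 3): ALLOW
  req#11 t=26s (window 3): ALLOW
  req#12 t=29s (window 4): ALLOW
  req#13 t=31s (window 4): ALLOW
  req#14 t=34s (window 4): ALLOW

Allowed counts by window: 3 3 2 3 3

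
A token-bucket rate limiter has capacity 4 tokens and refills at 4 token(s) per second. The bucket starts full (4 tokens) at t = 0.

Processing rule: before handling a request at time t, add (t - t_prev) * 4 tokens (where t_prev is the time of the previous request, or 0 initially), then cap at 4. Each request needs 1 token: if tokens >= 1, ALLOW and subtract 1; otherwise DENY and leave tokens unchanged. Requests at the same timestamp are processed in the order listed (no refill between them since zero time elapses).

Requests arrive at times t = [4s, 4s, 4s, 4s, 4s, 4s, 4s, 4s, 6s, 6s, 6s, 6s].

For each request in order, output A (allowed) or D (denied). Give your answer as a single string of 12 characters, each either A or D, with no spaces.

Simulating step by step:
  req#1 t=4s: ALLOW
  req#2 t=4s: ALLOW
  req#3 t=4s: ALLOW
  req#4 t=4s: ALLOW
  req#5 t=4s: DENY
  req#6 t=4s: DENY
  req#7 t=4s: DENY
  req#8 t=4s: DENY
  req#9 t=6s: ALLOW
  req#10 t=6s: ALLOW
  req#11 t=6s: ALLOW
  req#12 t=6s: ALLOW

Answer: AAAADDDDAAAA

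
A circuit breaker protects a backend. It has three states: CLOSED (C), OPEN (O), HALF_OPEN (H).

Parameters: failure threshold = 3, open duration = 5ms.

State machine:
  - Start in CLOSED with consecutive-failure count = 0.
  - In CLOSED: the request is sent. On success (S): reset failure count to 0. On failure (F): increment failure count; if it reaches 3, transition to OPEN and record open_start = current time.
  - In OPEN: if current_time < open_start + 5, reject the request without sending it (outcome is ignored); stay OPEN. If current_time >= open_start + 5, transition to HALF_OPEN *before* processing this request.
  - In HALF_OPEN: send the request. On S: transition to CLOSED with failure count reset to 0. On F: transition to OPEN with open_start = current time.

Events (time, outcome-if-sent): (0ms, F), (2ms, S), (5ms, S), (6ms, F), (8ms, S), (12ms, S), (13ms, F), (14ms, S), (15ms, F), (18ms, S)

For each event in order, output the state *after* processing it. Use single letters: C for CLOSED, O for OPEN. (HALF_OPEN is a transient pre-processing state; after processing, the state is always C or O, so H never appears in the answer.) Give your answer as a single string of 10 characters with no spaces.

State after each event:
  event#1 t=0ms outcome=F: state=CLOSED
  event#2 t=2ms outcome=S: state=CLOSED
  event#3 t=5ms outcome=S: state=CLOSED
  event#4 t=6ms outcome=F: state=CLOSED
  event#5 t=8ms outcome=S: state=CLOSED
  event#6 t=12ms outcome=S: state=CLOSED
  event#7 t=13ms outcome=F: state=CLOSED
  event#8 t=14ms outcome=S: state=CLOSED
  event#9 t=15ms outcome=F: state=CLOSED
  event#10 t=18ms outcome=S: state=CLOSED

Answer: CCCCCCCCCC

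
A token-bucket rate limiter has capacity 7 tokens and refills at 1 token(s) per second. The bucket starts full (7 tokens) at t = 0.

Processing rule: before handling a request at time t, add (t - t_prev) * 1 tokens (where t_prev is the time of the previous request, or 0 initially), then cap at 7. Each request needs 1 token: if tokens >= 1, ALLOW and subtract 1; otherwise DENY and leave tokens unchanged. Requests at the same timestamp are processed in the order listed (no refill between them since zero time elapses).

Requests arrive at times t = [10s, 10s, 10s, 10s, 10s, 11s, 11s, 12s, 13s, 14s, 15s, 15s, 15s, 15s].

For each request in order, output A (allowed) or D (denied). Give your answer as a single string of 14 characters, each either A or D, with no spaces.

Simulating step by step:
  req#1 t=10s: ALLOW
  req#2 t=10s: ALLOW
  req#3 t=10s: ALLOW
  req#4 t=10s: ALLOW
  req#5 t=10s: ALLOW
  req#6 t=11s: ALLOW
  req#7 t=11s: ALLOW
  req#8 t=12s: ALLOW
  req#9 t=13s: ALLOW
  req#10 t=14s: ALLOW
  req#11 t=15s: ALLOW
  req#12 t=15s: ALLOW
  req#13 t=15s: DENY
  req#14 t=15s: DENY

Answer: AAAAAAAAAAAADD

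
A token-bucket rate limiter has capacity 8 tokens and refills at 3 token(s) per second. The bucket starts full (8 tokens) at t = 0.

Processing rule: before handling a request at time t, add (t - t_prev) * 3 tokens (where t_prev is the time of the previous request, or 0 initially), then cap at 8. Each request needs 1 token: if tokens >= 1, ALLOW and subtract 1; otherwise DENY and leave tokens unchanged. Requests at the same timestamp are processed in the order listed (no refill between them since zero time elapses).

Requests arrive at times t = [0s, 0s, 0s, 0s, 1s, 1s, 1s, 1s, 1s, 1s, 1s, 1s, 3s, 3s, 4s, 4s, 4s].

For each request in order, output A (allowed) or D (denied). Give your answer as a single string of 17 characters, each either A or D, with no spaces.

Answer: AAAAAAAAAAADAAAAA

Derivation:
Simulating step by step:
  req#1 t=0s: ALLOW
  req#2 t=0s: ALLOW
  req#3 t=0s: ALLOW
  req#4 t=0s: ALLOW
  req#5 t=1s: ALLOW
  req#6 t=1s: ALLOW
  req#7 t=1s: ALLOW
  req#8 t=1s: ALLOW
  req#9 t=1s: ALLOW
  req#10 t=1s: ALLOW
  req#11 t=1s: ALLOW
  req#12 t=1s: DENY
  req#13 t=3s: ALLOW
  req#14 t=3s: ALLOW
  req#15 t=4s: ALLOW
  req#16 t=4s: ALLOW
  req#17 t=4s: ALLOW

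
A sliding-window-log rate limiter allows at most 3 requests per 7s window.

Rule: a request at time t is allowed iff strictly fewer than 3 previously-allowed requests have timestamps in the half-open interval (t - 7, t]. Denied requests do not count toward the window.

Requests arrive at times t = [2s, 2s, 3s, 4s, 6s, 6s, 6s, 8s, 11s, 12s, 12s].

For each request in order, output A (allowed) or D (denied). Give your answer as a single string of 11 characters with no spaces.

Answer: AAADDDDDAAA

Derivation:
Tracking allowed requests in the window:
  req#1 t=2s: ALLOW
  req#2 t=2s: ALLOW
  req#3 t=3s: ALLOW
  req#4 t=4s: DENY
  req#5 t=6s: DENY
  req#6 t=6s: DENY
  req#7 t=6s: DENY
  req#8 t=8s: DENY
  req#9 t=11s: ALLOW
  req#10 t=12s: ALLOW
  req#11 t=12s: ALLOW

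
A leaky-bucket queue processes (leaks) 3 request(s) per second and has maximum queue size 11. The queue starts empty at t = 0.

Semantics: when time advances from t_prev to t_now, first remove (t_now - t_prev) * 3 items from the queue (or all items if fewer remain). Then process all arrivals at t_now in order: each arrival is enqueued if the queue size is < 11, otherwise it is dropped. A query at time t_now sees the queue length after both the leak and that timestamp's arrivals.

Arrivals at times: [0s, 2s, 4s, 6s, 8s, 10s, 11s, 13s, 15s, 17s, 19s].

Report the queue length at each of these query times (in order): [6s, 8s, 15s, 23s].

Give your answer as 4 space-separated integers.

Queue lengths at query times:
  query t=6s: backlog = 1
  query t=8s: backlog = 1
  query t=15s: backlog = 1
  query t=23s: backlog = 0

Answer: 1 1 1 0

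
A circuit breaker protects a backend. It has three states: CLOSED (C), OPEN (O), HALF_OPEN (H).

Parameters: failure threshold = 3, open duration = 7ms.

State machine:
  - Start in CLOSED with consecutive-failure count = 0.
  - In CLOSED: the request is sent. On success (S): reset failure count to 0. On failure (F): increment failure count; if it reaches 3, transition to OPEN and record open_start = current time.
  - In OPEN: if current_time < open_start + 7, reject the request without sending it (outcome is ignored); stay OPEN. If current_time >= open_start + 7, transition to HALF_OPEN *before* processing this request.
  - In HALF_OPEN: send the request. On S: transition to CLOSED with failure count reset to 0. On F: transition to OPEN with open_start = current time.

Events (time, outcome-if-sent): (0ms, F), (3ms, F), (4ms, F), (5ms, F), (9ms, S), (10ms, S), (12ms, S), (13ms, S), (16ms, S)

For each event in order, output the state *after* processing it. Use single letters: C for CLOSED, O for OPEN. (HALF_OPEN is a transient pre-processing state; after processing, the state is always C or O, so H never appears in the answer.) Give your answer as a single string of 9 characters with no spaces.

Answer: CCOOOOCCC

Derivation:
State after each event:
  event#1 t=0ms outcome=F: state=CLOSED
  event#2 t=3ms outcome=F: state=CLOSED
  event#3 t=4ms outcome=F: state=OPEN
  event#4 t=5ms outcome=F: state=OPEN
  event#5 t=9ms outcome=S: state=OPEN
  event#6 t=10ms outcome=S: state=OPEN
  event#7 t=12ms outcome=S: state=CLOSED
  event#8 t=13ms outcome=S: state=CLOSED
  event#9 t=16ms outcome=S: state=CLOSED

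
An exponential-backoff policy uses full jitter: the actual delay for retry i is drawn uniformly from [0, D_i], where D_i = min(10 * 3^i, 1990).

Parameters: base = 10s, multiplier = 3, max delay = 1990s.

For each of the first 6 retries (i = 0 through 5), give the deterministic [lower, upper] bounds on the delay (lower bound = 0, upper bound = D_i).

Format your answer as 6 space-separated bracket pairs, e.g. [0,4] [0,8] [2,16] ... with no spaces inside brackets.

Answer: [0,10] [0,30] [0,90] [0,270] [0,810] [0,1990]

Derivation:
Computing bounds per retry:
  i=0: D_i=min(10*3^0,1990)=10, bounds=[0,10]
  i=1: D_i=min(10*3^1,1990)=30, bounds=[0,30]
  i=2: D_i=min(10*3^2,1990)=90, bounds=[0,90]
  i=3: D_i=min(10*3^3,1990)=270, bounds=[0,270]
  i=4: D_i=min(10*3^4,1990)=810, bounds=[0,810]
  i=5: D_i=min(10*3^5,1990)=1990, bounds=[0,1990]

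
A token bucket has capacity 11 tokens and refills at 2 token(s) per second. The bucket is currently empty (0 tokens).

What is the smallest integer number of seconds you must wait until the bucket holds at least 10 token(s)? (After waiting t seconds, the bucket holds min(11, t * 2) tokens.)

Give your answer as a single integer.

Need t * 2 >= 10, so t >= 10/2.
Smallest integer t = ceil(10/2) = 5.

Answer: 5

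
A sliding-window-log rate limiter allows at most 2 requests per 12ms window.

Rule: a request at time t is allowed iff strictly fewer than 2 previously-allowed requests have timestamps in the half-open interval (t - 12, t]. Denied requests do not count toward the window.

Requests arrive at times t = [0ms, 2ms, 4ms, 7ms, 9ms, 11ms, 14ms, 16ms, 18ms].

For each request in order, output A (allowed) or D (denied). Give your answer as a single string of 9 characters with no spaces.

Tracking allowed requests in the window:
  req#1 t=0ms: ALLOW
  req#2 t=2ms: ALLOW
  req#3 t=4ms: DENY
  req#4 t=7ms: DENY
  req#5 t=9ms: DENY
  req#6 t=11ms: DENY
  req#7 t=14ms: ALLOW
  req#8 t=16ms: ALLOW
  req#9 t=18ms: DENY

Answer: AADDDDAAD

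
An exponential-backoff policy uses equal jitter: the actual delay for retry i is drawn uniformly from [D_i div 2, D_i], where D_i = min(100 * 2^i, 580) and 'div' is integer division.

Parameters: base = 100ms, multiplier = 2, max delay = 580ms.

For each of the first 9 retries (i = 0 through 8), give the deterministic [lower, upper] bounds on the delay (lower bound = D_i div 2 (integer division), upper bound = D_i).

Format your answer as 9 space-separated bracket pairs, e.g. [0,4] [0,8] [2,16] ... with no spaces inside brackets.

Computing bounds per retry:
  i=0: D_i=min(100*2^0,580)=100, bounds=[50,100]
  i=1: D_i=min(100*2^1,580)=200, bounds=[100,200]
  i=2: D_i=min(100*2^2,580)=400, bounds=[200,400]
  i=3: D_i=min(100*2^3,580)=580, bounds=[290,580]
  i=4: D_i=min(100*2^4,580)=580, bounds=[290,580]
  i=5: D_i=min(100*2^5,580)=580, bounds=[290,580]
  i=6: D_i=min(100*2^6,580)=580, bounds=[290,580]
  i=7: D_i=min(100*2^7,580)=580, bounds=[290,580]
  i=8: D_i=min(100*2^8,580)=580, bounds=[290,580]

Answer: [50,100] [100,200] [200,400] [290,580] [290,580] [290,580] [290,580] [290,580] [290,580]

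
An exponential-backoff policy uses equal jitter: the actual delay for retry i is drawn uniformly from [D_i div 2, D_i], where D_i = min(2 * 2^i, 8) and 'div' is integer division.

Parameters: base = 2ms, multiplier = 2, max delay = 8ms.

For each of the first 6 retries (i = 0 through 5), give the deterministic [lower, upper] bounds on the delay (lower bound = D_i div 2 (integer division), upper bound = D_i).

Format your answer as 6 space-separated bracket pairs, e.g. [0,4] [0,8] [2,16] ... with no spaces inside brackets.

Computing bounds per retry:
  i=0: D_i=min(2*2^0,8)=2, bounds=[1,2]
  i=1: D_i=min(2*2^1,8)=4, bounds=[2,4]
  i=2: D_i=min(2*2^2,8)=8, bounds=[4,8]
  i=3: D_i=min(2*2^3,8)=8, bounds=[4,8]
  i=4: D_i=min(2*2^4,8)=8, bounds=[4,8]
  i=5: D_i=min(2*2^5,8)=8, bounds=[4,8]

Answer: [1,2] [2,4] [4,8] [4,8] [4,8] [4,8]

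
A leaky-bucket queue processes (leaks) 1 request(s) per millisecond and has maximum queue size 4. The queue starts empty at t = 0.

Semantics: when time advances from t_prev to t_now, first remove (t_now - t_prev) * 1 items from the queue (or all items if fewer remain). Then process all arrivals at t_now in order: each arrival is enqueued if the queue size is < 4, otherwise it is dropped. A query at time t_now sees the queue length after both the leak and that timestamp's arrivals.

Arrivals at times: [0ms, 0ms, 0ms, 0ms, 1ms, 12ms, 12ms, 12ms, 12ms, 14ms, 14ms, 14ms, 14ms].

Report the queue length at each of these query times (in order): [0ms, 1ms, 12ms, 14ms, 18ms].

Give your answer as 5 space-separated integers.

Answer: 4 4 4 4 0

Derivation:
Queue lengths at query times:
  query t=0ms: backlog = 4
  query t=1ms: backlog = 4
  query t=12ms: backlog = 4
  query t=14ms: backlog = 4
  query t=18ms: backlog = 0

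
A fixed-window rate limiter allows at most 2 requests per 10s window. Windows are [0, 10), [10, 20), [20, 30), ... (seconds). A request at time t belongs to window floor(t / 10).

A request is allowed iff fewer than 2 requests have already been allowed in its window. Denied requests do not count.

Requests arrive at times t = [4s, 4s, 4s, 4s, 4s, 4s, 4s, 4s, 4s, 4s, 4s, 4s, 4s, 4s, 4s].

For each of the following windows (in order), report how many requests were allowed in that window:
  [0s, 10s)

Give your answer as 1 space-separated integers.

Processing requests:
  req#1 t=4s (window 0): ALLOW
  req#2 t=4s (window 0): ALLOW
  req#3 t=4s (window 0): DENY
  req#4 t=4s (window 0): DENY
  req#5 t=4s (window 0): DENY
  req#6 t=4s (window 0): DENY
  req#7 t=4s (window 0): DENY
  req#8 t=4s (window 0): DENY
  req#9 t=4s (window 0): DENY
  req#10 t=4s (window 0): DENY
  req#11 t=4s (window 0): DENY
  req#12 t=4s (window 0): DENY
  req#13 t=4s (window 0): DENY
  req#14 t=4s (window 0): DENY
  req#15 t=4s (window 0): DENY

Allowed counts by window: 2

Answer: 2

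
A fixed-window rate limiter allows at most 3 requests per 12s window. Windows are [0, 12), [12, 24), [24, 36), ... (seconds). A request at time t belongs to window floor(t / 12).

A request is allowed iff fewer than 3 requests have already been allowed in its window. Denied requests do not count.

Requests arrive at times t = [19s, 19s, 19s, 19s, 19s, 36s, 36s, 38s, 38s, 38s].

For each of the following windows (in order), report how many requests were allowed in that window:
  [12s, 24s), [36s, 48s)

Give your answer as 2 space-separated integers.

Answer: 3 3

Derivation:
Processing requests:
  req#1 t=19s (window 1): ALLOW
  req#2 t=19s (window 1): ALLOW
  req#3 t=19s (window 1): ALLOW
  req#4 t=19s (window 1): DENY
  req#5 t=19s (window 1): DENY
  req#6 t=36s (window 3): ALLOW
  req#7 t=36s (window 3): ALLOW
  req#8 t=38s (window 3): ALLOW
  req#9 t=38s (window 3): DENY
  req#10 t=38s (window 3): DENY

Allowed counts by window: 3 3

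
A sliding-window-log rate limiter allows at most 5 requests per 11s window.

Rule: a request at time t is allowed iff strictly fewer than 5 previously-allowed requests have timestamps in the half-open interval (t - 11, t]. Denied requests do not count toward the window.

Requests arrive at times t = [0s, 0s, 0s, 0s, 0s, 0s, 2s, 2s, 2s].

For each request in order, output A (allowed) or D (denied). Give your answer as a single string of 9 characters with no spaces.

Answer: AAAAADDDD

Derivation:
Tracking allowed requests in the window:
  req#1 t=0s: ALLOW
  req#2 t=0s: ALLOW
  req#3 t=0s: ALLOW
  req#4 t=0s: ALLOW
  req#5 t=0s: ALLOW
  req#6 t=0s: DENY
  req#7 t=2s: DENY
  req#8 t=2s: DENY
  req#9 t=2s: DENY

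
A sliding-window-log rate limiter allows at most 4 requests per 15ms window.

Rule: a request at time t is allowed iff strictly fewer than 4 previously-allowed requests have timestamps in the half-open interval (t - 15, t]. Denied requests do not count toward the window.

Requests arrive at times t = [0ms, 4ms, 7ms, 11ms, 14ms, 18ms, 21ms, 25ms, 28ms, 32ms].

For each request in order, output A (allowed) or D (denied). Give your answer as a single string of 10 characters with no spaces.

Tracking allowed requests in the window:
  req#1 t=0ms: ALLOW
  req#2 t=4ms: ALLOW
  req#3 t=7ms: ALLOW
  req#4 t=11ms: ALLOW
  req#5 t=14ms: DENY
  req#6 t=18ms: ALLOW
  req#7 t=21ms: ALLOW
  req#8 t=25ms: ALLOW
  req#9 t=28ms: ALLOW
  req#10 t=32ms: DENY

Answer: AAAADAAAAD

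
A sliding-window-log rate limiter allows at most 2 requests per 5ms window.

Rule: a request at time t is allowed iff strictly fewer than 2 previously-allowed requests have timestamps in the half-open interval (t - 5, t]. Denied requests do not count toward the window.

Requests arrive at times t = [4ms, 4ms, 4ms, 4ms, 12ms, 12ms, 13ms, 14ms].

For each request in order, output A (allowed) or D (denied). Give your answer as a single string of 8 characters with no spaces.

Tracking allowed requests in the window:
  req#1 t=4ms: ALLOW
  req#2 t=4ms: ALLOW
  req#3 t=4ms: DENY
  req#4 t=4ms: DENY
  req#5 t=12ms: ALLOW
  req#6 t=12ms: ALLOW
  req#7 t=13ms: DENY
  req#8 t=14ms: DENY

Answer: AADDAADD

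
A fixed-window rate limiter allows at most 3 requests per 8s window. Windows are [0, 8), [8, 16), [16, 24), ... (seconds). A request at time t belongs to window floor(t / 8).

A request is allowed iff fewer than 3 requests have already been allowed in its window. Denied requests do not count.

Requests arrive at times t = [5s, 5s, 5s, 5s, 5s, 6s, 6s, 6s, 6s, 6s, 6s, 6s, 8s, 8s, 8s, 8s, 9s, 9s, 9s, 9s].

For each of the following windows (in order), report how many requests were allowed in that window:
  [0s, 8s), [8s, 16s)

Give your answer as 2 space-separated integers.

Answer: 3 3

Derivation:
Processing requests:
  req#1 t=5s (window 0): ALLOW
  req#2 t=5s (window 0): ALLOW
  req#3 t=5s (window 0): ALLOW
  req#4 t=5s (window 0): DENY
  req#5 t=5s (window 0): DENY
  req#6 t=6s (window 0): DENY
  req#7 t=6s (window 0): DENY
  req#8 t=6s (window 0): DENY
  req#9 t=6s (window 0): DENY
  req#10 t=6s (window 0): DENY
  req#11 t=6s (window 0): DENY
  req#12 t=6s (window 0): DENY
  req#13 t=8s (window 1): ALLOW
  req#14 t=8s (window 1): ALLOW
  req#15 t=8s (window 1): ALLOW
  req#16 t=8s (window 1): DENY
  req#17 t=9s (window 1): DENY
  req#18 t=9s (window 1): DENY
  req#19 t=9s (window 1): DENY
  req#20 t=9s (window 1): DENY

Allowed counts by window: 3 3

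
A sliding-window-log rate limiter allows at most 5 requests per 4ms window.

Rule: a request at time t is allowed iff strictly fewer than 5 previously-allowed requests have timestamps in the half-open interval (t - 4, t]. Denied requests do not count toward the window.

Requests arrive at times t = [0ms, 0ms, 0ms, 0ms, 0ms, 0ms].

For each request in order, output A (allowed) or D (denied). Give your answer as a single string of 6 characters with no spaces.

Answer: AAAAAD

Derivation:
Tracking allowed requests in the window:
  req#1 t=0ms: ALLOW
  req#2 t=0ms: ALLOW
  req#3 t=0ms: ALLOW
  req#4 t=0ms: ALLOW
  req#5 t=0ms: ALLOW
  req#6 t=0ms: DENY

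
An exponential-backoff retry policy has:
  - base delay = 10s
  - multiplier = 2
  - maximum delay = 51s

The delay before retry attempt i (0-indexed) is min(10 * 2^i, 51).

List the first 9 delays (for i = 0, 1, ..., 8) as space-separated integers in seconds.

Answer: 10 20 40 51 51 51 51 51 51

Derivation:
Computing each delay:
  i=0: min(10*2^0, 51) = 10
  i=1: min(10*2^1, 51) = 20
  i=2: min(10*2^2, 51) = 40
  i=3: min(10*2^3, 51) = 51
  i=4: min(10*2^4, 51) = 51
  i=5: min(10*2^5, 51) = 51
  i=6: min(10*2^6, 51) = 51
  i=7: min(10*2^7, 51) = 51
  i=8: min(10*2^8, 51) = 51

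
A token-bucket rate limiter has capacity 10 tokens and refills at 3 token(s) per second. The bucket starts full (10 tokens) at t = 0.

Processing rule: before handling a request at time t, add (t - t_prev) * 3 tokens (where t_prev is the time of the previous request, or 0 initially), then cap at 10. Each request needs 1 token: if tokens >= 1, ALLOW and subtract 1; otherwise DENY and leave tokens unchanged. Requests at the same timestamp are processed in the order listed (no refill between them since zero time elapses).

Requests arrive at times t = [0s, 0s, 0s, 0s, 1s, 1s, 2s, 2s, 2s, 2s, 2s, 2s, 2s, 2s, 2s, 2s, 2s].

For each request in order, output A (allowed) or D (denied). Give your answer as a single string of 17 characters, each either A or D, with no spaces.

Simulating step by step:
  req#1 t=0s: ALLOW
  req#2 t=0s: ALLOW
  req#3 t=0s: ALLOW
  req#4 t=0s: ALLOW
  req#5 t=1s: ALLOW
  req#6 t=1s: ALLOW
  req#7 t=2s: ALLOW
  req#8 t=2s: ALLOW
  req#9 t=2s: ALLOW
  req#10 t=2s: ALLOW
  req#11 t=2s: ALLOW
  req#12 t=2s: ALLOW
  req#13 t=2s: ALLOW
  req#14 t=2s: ALLOW
  req#15 t=2s: ALLOW
  req#16 t=2s: ALLOW
  req#17 t=2s: DENY

Answer: AAAAAAAAAAAAAAAAD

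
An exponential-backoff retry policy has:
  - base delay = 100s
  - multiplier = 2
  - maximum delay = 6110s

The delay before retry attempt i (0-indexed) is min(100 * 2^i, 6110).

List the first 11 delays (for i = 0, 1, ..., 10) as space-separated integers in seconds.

Computing each delay:
  i=0: min(100*2^0, 6110) = 100
  i=1: min(100*2^1, 6110) = 200
  i=2: min(100*2^2, 6110) = 400
  i=3: min(100*2^3, 6110) = 800
  i=4: min(100*2^4, 6110) = 1600
  i=5: min(100*2^5, 6110) = 3200
  i=6: min(100*2^6, 6110) = 6110
  i=7: min(100*2^7, 6110) = 6110
  i=8: min(100*2^8, 6110) = 6110
  i=9: min(100*2^9, 6110) = 6110
  i=10: min(100*2^10, 6110) = 6110

Answer: 100 200 400 800 1600 3200 6110 6110 6110 6110 6110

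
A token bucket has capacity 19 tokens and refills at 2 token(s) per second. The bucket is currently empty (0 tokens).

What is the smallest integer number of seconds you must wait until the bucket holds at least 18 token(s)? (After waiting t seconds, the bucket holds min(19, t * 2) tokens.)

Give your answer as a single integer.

Need t * 2 >= 18, so t >= 18/2.
Smallest integer t = ceil(18/2) = 9.

Answer: 9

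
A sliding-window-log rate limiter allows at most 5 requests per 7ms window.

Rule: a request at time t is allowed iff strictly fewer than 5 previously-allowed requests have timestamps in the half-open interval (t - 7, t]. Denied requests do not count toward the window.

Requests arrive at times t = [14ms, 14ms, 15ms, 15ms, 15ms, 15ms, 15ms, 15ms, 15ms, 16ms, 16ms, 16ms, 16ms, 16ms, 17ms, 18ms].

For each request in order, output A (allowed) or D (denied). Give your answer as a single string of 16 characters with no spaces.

Answer: AAAAADDDDDDDDDDD

Derivation:
Tracking allowed requests in the window:
  req#1 t=14ms: ALLOW
  req#2 t=14ms: ALLOW
  req#3 t=15ms: ALLOW
  req#4 t=15ms: ALLOW
  req#5 t=15ms: ALLOW
  req#6 t=15ms: DENY
  req#7 t=15ms: DENY
  req#8 t=15ms: DENY
  req#9 t=15ms: DENY
  req#10 t=16ms: DENY
  req#11 t=16ms: DENY
  req#12 t=16ms: DENY
  req#13 t=16ms: DENY
  req#14 t=16ms: DENY
  req#15 t=17ms: DENY
  req#16 t=18ms: DENY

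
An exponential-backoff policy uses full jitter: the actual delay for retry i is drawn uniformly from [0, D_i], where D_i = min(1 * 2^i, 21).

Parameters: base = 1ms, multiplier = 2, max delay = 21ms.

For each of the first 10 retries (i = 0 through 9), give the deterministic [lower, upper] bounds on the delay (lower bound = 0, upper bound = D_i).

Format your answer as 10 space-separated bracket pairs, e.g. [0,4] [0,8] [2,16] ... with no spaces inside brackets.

Computing bounds per retry:
  i=0: D_i=min(1*2^0,21)=1, bounds=[0,1]
  i=1: D_i=min(1*2^1,21)=2, bounds=[0,2]
  i=2: D_i=min(1*2^2,21)=4, bounds=[0,4]
  i=3: D_i=min(1*2^3,21)=8, bounds=[0,8]
  i=4: D_i=min(1*2^4,21)=16, bounds=[0,16]
  i=5: D_i=min(1*2^5,21)=21, bounds=[0,21]
  i=6: D_i=min(1*2^6,21)=21, bounds=[0,21]
  i=7: D_i=min(1*2^7,21)=21, bounds=[0,21]
  i=8: D_i=min(1*2^8,21)=21, bounds=[0,21]
  i=9: D_i=min(1*2^9,21)=21, bounds=[0,21]

Answer: [0,1] [0,2] [0,4] [0,8] [0,16] [0,21] [0,21] [0,21] [0,21] [0,21]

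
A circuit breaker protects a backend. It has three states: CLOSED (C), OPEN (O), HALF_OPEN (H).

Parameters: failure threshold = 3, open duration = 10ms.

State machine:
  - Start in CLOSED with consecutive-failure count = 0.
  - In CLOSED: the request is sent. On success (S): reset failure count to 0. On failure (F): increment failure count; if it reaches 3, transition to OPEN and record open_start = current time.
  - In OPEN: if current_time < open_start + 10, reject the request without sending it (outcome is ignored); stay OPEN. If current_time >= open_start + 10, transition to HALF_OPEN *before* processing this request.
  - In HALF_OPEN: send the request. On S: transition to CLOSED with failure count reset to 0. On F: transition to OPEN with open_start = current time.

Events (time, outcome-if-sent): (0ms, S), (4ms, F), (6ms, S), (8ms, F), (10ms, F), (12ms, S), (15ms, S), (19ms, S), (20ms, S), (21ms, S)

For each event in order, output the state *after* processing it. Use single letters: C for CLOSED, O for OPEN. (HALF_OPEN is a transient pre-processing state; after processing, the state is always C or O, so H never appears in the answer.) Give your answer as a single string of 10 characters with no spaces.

Answer: CCCCCCCCCC

Derivation:
State after each event:
  event#1 t=0ms outcome=S: state=CLOSED
  event#2 t=4ms outcome=F: state=CLOSED
  event#3 t=6ms outcome=S: state=CLOSED
  event#4 t=8ms outcome=F: state=CLOSED
  event#5 t=10ms outcome=F: state=CLOSED
  event#6 t=12ms outcome=S: state=CLOSED
  event#7 t=15ms outcome=S: state=CLOSED
  event#8 t=19ms outcome=S: state=CLOSED
  event#9 t=20ms outcome=S: state=CLOSED
  event#10 t=21ms outcome=S: state=CLOSED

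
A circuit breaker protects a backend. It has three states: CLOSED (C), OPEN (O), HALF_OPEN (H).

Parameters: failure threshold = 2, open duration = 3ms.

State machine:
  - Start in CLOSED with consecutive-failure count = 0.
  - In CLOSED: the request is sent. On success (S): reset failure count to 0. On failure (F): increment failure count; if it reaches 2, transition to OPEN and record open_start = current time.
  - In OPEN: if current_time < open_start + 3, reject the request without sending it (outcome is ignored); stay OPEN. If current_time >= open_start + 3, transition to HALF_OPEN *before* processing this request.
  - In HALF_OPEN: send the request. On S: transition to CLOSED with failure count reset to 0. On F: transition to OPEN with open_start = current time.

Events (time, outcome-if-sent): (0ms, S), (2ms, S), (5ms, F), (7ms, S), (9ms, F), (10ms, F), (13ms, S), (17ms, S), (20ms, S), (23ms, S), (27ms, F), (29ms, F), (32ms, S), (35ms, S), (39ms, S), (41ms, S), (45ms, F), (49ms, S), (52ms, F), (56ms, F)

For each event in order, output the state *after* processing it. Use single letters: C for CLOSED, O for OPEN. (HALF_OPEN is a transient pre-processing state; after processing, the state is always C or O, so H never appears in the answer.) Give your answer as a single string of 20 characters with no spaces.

Answer: CCCCCOCCCCCOCCCCCCCO

Derivation:
State after each event:
  event#1 t=0ms outcome=S: state=CLOSED
  event#2 t=2ms outcome=S: state=CLOSED
  event#3 t=5ms outcome=F: state=CLOSED
  event#4 t=7ms outcome=S: state=CLOSED
  event#5 t=9ms outcome=F: state=CLOSED
  event#6 t=10ms outcome=F: state=OPEN
  event#7 t=13ms outcome=S: state=CLOSED
  event#8 t=17ms outcome=S: state=CLOSED
  event#9 t=20ms outcome=S: state=CLOSED
  event#10 t=23ms outcome=S: state=CLOSED
  event#11 t=27ms outcome=F: state=CLOSED
  event#12 t=29ms outcome=F: state=OPEN
  event#13 t=32ms outcome=S: state=CLOSED
  event#14 t=35ms outcome=S: state=CLOSED
  event#15 t=39ms outcome=S: state=CLOSED
  event#16 t=41ms outcome=S: state=CLOSED
  event#17 t=45ms outcome=F: state=CLOSED
  event#18 t=49ms outcome=S: state=CLOSED
  event#19 t=52ms outcome=F: state=CLOSED
  event#20 t=56ms outcome=F: state=OPEN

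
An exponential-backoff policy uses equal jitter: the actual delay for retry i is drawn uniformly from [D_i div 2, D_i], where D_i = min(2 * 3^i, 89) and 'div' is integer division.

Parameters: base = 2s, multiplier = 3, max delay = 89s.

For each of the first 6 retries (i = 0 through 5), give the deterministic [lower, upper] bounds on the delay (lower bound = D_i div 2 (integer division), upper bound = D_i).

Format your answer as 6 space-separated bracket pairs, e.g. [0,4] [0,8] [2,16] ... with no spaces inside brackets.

Answer: [1,2] [3,6] [9,18] [27,54] [44,89] [44,89]

Derivation:
Computing bounds per retry:
  i=0: D_i=min(2*3^0,89)=2, bounds=[1,2]
  i=1: D_i=min(2*3^1,89)=6, bounds=[3,6]
  i=2: D_i=min(2*3^2,89)=18, bounds=[9,18]
  i=3: D_i=min(2*3^3,89)=54, bounds=[27,54]
  i=4: D_i=min(2*3^4,89)=89, bounds=[44,89]
  i=5: D_i=min(2*3^5,89)=89, bounds=[44,89]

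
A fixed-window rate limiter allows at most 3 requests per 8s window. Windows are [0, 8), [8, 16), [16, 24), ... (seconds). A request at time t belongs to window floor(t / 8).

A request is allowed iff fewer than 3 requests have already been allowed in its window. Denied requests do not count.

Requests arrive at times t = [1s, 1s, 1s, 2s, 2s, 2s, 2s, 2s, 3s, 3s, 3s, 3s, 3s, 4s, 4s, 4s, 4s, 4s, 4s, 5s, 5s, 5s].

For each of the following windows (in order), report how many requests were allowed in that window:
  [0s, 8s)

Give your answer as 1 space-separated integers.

Processing requests:
  req#1 t=1s (window 0): ALLOW
  req#2 t=1s (window 0): ALLOW
  req#3 t=1s (window 0): ALLOW
  req#4 t=2s (window 0): DENY
  req#5 t=2s (window 0): DENY
  req#6 t=2s (window 0): DENY
  req#7 t=2s (window 0): DENY
  req#8 t=2s (window 0): DENY
  req#9 t=3s (window 0): DENY
  req#10 t=3s (window 0): DENY
  req#11 t=3s (window 0): DENY
  req#12 t=3s (window 0): DENY
  req#13 t=3s (window 0): DENY
  req#14 t=4s (window 0): DENY
  req#15 t=4s (window 0): DENY
  req#16 t=4s (window 0): DENY
  req#17 t=4s (window 0): DENY
  req#18 t=4s (window 0): DENY
  req#19 t=4s (window 0): DENY
  req#20 t=5s (window 0): DENY
  req#21 t=5s (window 0): DENY
  req#22 t=5s (window 0): DENY

Allowed counts by window: 3

Answer: 3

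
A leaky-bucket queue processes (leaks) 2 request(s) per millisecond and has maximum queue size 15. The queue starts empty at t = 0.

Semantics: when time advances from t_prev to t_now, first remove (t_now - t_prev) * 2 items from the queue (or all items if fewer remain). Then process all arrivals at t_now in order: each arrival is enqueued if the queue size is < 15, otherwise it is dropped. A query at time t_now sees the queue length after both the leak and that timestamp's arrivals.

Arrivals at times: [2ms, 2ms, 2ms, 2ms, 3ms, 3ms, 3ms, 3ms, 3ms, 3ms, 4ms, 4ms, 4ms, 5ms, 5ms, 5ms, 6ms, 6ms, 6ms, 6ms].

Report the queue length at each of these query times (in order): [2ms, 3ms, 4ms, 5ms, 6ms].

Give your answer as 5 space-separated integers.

Answer: 4 8 9 10 12

Derivation:
Queue lengths at query times:
  query t=2ms: backlog = 4
  query t=3ms: backlog = 8
  query t=4ms: backlog = 9
  query t=5ms: backlog = 10
  query t=6ms: backlog = 12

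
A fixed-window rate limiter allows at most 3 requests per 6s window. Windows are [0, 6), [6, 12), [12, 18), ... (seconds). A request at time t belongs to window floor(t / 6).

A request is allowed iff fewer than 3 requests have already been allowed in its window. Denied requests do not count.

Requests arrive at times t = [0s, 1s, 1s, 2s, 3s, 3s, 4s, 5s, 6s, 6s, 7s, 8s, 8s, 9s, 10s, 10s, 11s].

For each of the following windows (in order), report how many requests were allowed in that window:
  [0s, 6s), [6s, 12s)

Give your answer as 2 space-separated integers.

Processing requests:
  req#1 t=0s (window 0): ALLOW
  req#2 t=1s (window 0): ALLOW
  req#3 t=1s (window 0): ALLOW
  req#4 t=2s (window 0): DENY
  req#5 t=3s (window 0): DENY
  req#6 t=3s (window 0): DENY
  req#7 t=4s (window 0): DENY
  req#8 t=5s (window 0): DENY
  req#9 t=6s (window 1): ALLOW
  req#10 t=6s (window 1): ALLOW
  req#11 t=7s (window 1): ALLOW
  req#12 t=8s (window 1): DENY
  req#13 t=8s (window 1): DENY
  req#14 t=9s (window 1): DENY
  req#15 t=10s (window 1): DENY
  req#16 t=10s (window 1): DENY
  req#17 t=11s (window 1): DENY

Allowed counts by window: 3 3

Answer: 3 3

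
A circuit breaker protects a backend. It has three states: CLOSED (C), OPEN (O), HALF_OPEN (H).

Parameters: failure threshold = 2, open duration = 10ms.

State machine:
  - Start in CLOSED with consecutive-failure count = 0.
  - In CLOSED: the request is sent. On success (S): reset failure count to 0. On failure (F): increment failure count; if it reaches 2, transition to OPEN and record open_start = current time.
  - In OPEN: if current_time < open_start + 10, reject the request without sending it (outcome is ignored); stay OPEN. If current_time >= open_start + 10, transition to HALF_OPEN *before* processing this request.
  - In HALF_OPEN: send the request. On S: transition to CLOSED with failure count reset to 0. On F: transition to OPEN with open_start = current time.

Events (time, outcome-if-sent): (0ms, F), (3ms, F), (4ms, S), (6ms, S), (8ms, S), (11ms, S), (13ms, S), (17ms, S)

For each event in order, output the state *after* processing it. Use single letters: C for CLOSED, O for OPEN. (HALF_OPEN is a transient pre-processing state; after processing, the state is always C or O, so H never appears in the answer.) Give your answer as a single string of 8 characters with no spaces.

State after each event:
  event#1 t=0ms outcome=F: state=CLOSED
  event#2 t=3ms outcome=F: state=OPEN
  event#3 t=4ms outcome=S: state=OPEN
  event#4 t=6ms outcome=S: state=OPEN
  event#5 t=8ms outcome=S: state=OPEN
  event#6 t=11ms outcome=S: state=OPEN
  event#7 t=13ms outcome=S: state=CLOSED
  event#8 t=17ms outcome=S: state=CLOSED

Answer: COOOOOCC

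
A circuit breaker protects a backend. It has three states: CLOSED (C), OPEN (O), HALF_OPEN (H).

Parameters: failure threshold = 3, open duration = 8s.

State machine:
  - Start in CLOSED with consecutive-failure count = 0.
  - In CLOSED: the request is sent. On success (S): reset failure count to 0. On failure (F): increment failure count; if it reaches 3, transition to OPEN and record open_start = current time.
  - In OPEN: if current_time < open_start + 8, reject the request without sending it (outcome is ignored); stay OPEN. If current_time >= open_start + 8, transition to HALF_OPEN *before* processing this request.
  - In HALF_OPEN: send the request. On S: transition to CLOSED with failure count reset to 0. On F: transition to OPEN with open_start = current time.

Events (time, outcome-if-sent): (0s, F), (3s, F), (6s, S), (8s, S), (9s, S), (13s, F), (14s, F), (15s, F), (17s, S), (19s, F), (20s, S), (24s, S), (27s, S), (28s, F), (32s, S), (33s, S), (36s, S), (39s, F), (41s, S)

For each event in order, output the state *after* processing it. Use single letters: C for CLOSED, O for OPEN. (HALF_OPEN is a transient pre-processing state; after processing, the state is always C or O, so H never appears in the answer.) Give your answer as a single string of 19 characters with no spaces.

State after each event:
  event#1 t=0s outcome=F: state=CLOSED
  event#2 t=3s outcome=F: state=CLOSED
  event#3 t=6s outcome=S: state=CLOSED
  event#4 t=8s outcome=S: state=CLOSED
  event#5 t=9s outcome=S: state=CLOSED
  event#6 t=13s outcome=F: state=CLOSED
  event#7 t=14s outcome=F: state=CLOSED
  event#8 t=15s outcome=F: state=OPEN
  event#9 t=17s outcome=S: state=OPEN
  event#10 t=19s outcome=F: state=OPEN
  event#11 t=20s outcome=S: state=OPEN
  event#12 t=24s outcome=S: state=CLOSED
  event#13 t=27s outcome=S: state=CLOSED
  event#14 t=28s outcome=F: state=CLOSED
  event#15 t=32s outcome=S: state=CLOSED
  event#16 t=33s outcome=S: state=CLOSED
  event#17 t=36s outcome=S: state=CLOSED
  event#18 t=39s outcome=F: state=CLOSED
  event#19 t=41s outcome=S: state=CLOSED

Answer: CCCCCCCOOOOCCCCCCCC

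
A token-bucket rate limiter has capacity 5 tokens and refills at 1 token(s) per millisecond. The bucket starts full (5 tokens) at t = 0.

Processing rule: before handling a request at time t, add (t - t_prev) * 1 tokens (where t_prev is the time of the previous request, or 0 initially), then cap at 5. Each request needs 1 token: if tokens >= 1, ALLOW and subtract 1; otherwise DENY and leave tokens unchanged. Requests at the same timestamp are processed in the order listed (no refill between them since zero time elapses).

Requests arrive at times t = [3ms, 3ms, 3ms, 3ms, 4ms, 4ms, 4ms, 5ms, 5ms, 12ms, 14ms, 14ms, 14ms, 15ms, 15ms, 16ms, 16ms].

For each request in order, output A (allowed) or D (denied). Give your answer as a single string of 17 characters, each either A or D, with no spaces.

Simulating step by step:
  req#1 t=3ms: ALLOW
  req#2 t=3ms: ALLOW
  req#3 t=3ms: ALLOW
  req#4 t=3ms: ALLOW
  req#5 t=4ms: ALLOW
  req#6 t=4ms: ALLOW
  req#7 t=4ms: DENY
  req#8 t=5ms: ALLOW
  req#9 t=5ms: DENY
  req#10 t=12ms: ALLOW
  req#11 t=14ms: ALLOW
  req#12 t=14ms: ALLOW
  req#13 t=14ms: ALLOW
  req#14 t=15ms: ALLOW
  req#15 t=15ms: ALLOW
  req#16 t=16ms: ALLOW
  req#17 t=16ms: ALLOW

Answer: AAAAAADADAAAAAAAA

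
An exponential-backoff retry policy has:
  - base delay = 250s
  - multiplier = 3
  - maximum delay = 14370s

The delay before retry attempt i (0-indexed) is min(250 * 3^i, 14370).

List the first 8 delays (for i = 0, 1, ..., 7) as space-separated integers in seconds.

Answer: 250 750 2250 6750 14370 14370 14370 14370

Derivation:
Computing each delay:
  i=0: min(250*3^0, 14370) = 250
  i=1: min(250*3^1, 14370) = 750
  i=2: min(250*3^2, 14370) = 2250
  i=3: min(250*3^3, 14370) = 6750
  i=4: min(250*3^4, 14370) = 14370
  i=5: min(250*3^5, 14370) = 14370
  i=6: min(250*3^6, 14370) = 14370
  i=7: min(250*3^7, 14370) = 14370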